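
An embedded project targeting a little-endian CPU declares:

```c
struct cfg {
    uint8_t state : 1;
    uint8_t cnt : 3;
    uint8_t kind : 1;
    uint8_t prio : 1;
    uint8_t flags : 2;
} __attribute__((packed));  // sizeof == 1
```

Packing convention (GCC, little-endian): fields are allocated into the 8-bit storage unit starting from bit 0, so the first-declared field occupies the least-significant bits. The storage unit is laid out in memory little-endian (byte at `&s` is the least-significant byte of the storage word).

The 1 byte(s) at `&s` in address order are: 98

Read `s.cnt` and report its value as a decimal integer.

4

[0]=0x98 (little-endian) → word 0x98
state [0+:1] = (word>>0) & 0x1 = 0
cnt [1+:3] = (word>>1) & 0x7 = 4  ←
kind [4+:1] = (word>>4) & 0x1 = 1
prio [5+:1] = (word>>5) & 0x1 = 0
flags [6+:2] = (word>>6) & 0x3 = 2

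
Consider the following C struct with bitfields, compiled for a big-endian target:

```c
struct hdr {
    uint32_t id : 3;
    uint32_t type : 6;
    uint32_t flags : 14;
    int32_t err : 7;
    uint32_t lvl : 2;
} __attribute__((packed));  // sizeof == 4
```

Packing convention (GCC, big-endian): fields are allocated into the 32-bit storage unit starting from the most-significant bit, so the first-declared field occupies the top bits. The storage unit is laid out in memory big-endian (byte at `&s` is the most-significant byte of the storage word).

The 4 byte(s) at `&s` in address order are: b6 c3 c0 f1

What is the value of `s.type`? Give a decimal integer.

[0]=0xb6 [1]=0xc3 [2]=0xc0 [3]=0xf1 (big-endian) → word 0xb6c3c0f1
id [29+:3] = (word>>29) & 0x7 = 5
type [23+:6] = (word>>23) & 0x3f = 45  ←
flags [9+:14] = (word>>9) & 0x3fff = 8672
err [2+:7] = (word>>2) & 0x7f = 60
lvl [0+:2] = (word>>0) & 0x3 = 1

45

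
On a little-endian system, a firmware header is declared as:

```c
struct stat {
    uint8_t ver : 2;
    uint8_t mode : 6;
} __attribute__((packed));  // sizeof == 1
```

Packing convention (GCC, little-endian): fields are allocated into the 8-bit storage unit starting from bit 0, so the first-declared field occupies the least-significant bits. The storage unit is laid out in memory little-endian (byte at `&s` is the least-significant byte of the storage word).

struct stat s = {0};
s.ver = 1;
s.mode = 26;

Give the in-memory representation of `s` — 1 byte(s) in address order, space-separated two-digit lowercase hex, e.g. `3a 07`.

ver (2b) val=1 bits=0x1 at bit 0: 0x01
mode (6b) val=26 bits=0x1a at bit 2: 0x69
word = 0x69 → little-endian bytes:
  [0]=0x69

69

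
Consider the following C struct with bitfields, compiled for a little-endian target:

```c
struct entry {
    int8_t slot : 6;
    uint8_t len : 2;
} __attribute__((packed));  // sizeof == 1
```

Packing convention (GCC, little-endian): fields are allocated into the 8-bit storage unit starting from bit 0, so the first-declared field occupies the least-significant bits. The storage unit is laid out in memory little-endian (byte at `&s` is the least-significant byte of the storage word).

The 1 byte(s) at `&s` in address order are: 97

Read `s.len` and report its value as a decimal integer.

[0]=0x97 (little-endian) → word 0x97
slot [0+:6] = (word>>0) & 0x3f = 23
len [6+:2] = (word>>6) & 0x3 = 2  ←

2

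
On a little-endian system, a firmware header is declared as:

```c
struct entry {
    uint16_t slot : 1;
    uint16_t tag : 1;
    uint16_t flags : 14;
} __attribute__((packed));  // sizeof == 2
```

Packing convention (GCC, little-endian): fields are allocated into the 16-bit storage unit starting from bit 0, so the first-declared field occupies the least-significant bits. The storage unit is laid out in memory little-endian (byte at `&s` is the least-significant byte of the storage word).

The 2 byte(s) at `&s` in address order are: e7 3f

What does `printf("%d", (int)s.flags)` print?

4089

[0]=0xe7 [1]=0x3f (little-endian) → word 0x3fe7
slot [0+:1] = (word>>0) & 0x1 = 1
tag [1+:1] = (word>>1) & 0x1 = 1
flags [2+:14] = (word>>2) & 0x3fff = 4089  ←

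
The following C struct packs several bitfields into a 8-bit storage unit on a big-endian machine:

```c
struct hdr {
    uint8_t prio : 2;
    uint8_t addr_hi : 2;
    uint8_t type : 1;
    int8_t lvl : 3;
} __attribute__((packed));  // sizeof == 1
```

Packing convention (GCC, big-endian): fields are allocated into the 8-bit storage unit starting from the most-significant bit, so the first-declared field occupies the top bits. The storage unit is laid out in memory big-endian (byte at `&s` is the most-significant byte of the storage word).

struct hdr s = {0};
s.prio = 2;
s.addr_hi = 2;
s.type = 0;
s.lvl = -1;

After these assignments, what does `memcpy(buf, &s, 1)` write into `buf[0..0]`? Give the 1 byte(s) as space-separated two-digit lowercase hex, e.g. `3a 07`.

prio:2 = 2 → 0x2 << 6 → word 0x80
addr_hi:2 = 2 → 0x2 << 4 → word 0xa0
type:1 = 0 → 0x0 << 3 → word 0xa0
lvl:3 = -1 → 0x7 << 0 → word 0xa7
word = 0xa7 → big-endian bytes:
  [0]=0xa7

a7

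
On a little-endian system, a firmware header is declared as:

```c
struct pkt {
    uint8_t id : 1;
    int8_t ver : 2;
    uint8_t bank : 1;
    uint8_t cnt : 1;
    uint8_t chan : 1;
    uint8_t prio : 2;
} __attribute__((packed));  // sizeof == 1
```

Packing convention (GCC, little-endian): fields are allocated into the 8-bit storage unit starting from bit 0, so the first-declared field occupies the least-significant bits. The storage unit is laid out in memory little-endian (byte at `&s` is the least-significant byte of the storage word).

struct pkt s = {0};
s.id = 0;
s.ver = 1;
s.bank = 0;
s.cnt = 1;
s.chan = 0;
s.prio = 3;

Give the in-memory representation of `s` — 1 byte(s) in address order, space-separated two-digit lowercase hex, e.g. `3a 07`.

id:1 = 0 → 0x0 << 0 → word 0x00
ver:2 = 1 → 0x1 << 1 → word 0x02
bank:1 = 0 → 0x0 << 3 → word 0x02
cnt:1 = 1 → 0x1 << 4 → word 0x12
chan:1 = 0 → 0x0 << 5 → word 0x12
prio:2 = 3 → 0x3 << 6 → word 0xd2
word = 0xd2 → little-endian bytes:
  [0]=0xd2

d2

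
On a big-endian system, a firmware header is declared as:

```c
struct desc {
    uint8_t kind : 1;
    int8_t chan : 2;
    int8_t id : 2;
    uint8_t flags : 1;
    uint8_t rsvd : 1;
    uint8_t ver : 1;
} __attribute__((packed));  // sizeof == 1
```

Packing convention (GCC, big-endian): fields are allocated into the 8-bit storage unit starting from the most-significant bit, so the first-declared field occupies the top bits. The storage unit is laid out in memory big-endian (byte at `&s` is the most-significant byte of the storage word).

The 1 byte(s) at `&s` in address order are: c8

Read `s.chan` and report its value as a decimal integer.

-2

[0]=0xc8 (big-endian) → word 0xc8
kind:1 @ bit 7 → (0xc8>>7)&0x1 = 0x1
chan:2 @ bit 5 → (0xc8>>5)&0x3 = 0x2  ←
id:2 @ bit 3 → (0xc8>>3)&0x3 = 0x1
flags:1 @ bit 2 → (0xc8>>2)&0x1 = 0x0
rsvd:1 @ bit 1 → (0xc8>>1)&0x1 = 0x0
ver:1 @ bit 0 → (0xc8>>0)&0x1 = 0x0
chan signed 2b, MSB=1: 2 - 4 = -2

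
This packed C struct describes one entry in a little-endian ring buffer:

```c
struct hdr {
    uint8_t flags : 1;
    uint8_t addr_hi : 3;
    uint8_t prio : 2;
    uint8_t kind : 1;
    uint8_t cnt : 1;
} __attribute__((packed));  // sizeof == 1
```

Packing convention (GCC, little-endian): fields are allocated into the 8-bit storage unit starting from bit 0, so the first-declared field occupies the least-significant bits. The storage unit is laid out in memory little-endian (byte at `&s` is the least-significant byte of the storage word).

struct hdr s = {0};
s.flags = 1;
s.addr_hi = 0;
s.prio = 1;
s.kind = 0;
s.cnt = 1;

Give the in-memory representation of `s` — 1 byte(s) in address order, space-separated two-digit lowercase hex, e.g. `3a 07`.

91

flags (1b) val=1 bits=0x1 at bit 0: 0x01
addr_hi (3b) val=0 bits=0x0 at bit 1: 0x01
prio (2b) val=1 bits=0x1 at bit 4: 0x11
kind (1b) val=0 bits=0x0 at bit 6: 0x11
cnt (1b) val=1 bits=0x1 at bit 7: 0x91
word = 0x91 → little-endian bytes:
  [0]=0x91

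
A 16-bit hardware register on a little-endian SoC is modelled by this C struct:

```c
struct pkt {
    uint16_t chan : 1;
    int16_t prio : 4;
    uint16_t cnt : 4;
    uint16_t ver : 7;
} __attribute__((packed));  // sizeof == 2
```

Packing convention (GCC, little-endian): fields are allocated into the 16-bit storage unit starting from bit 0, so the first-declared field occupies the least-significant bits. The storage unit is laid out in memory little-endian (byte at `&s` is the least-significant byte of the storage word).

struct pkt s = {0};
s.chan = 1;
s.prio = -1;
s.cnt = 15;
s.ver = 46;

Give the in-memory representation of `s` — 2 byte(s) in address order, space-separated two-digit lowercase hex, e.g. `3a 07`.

ff 5d

chan (1b) val=1 bits=0x1 at bit 0: 0x0001
prio (4b) val=-1 bits=0xf at bit 1: 0x001f
cnt (4b) val=15 bits=0xf at bit 5: 0x01ff
ver (7b) val=46 bits=0x2e at bit 9: 0x5dff
word = 0x5dff → little-endian bytes:
  [0]=0xff  [1]=0x5d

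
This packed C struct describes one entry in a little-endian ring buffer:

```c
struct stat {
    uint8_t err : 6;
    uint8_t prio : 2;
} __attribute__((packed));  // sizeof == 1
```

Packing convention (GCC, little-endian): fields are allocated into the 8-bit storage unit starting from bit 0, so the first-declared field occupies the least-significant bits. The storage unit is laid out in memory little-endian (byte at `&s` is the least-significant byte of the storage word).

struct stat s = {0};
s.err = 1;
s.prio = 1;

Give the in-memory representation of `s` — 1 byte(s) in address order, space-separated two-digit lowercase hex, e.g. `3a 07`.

41

err:6 = 1 → 0x1 << 0 → word 0x01
prio:2 = 1 → 0x1 << 6 → word 0x41
word = 0x41 → little-endian bytes:
  [0]=0x41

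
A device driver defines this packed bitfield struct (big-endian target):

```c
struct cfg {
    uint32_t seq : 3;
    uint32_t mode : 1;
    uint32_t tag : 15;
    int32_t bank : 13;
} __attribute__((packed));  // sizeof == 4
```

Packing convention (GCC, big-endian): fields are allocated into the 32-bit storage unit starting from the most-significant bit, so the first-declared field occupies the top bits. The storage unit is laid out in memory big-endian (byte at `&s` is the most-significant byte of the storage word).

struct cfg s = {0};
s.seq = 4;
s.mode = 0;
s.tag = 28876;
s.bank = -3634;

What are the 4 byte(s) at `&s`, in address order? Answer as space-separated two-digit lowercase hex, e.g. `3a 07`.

seq:3 = 4 → 0x4 << 29 → word 0x80000000
mode:1 = 0 → 0x0 << 28 → word 0x80000000
tag:15 = 28876 → 0x70cc << 13 → word 0x8e198000
bank:13 = -3634 → 0x11ce << 0 → word 0x8e1991ce
word = 0x8e1991ce → big-endian bytes:
  [0]=0x8e  [1]=0x19  [2]=0x91  [3]=0xce

8e 19 91 ce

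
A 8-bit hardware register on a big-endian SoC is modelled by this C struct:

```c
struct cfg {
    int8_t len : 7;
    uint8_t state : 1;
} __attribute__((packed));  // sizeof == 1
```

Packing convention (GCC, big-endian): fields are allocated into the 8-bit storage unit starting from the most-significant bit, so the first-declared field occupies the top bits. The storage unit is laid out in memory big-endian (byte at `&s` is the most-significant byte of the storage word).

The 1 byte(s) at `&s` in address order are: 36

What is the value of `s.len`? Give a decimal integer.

27

[0]=0x36 (big-endian) → word 0x36
len [1+:7] = (word>>1) & 0x7f = 27  ←
state [0+:1] = (word>>0) & 0x1 = 0
len signed 7b, MSB=0: value = 27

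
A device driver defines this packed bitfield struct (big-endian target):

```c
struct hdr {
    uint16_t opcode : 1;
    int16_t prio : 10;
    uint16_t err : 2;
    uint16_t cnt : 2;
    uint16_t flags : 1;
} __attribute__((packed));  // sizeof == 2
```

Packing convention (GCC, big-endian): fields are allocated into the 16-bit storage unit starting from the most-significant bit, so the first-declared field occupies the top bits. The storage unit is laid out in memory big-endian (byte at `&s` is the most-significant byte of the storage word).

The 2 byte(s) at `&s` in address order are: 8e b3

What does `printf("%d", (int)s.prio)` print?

117

[0]=0x8e [1]=0xb3 (big-endian) → word 0x8eb3
opcode [15+:1] = (word>>15) & 0x1 = 1
prio [5+:10] = (word>>5) & 0x3ff = 117  ←
err [3+:2] = (word>>3) & 0x3 = 2
cnt [1+:2] = (word>>1) & 0x3 = 1
flags [0+:1] = (word>>0) & 0x1 = 1
prio signed 10b, MSB=0: value = 117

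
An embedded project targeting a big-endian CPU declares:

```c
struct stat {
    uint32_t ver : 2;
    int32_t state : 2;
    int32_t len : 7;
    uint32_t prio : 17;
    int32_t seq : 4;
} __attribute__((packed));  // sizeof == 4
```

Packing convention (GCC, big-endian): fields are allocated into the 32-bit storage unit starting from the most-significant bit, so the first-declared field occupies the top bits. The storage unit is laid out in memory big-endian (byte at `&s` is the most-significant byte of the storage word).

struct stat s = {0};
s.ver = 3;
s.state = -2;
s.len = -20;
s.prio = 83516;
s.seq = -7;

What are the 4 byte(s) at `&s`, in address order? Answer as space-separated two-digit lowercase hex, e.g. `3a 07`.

[30+:2] ver=3 & 0x3 = 0x3; word=0xc0000000
[28+:2] state=-2 & 0x3 = 0x2; word=0xe0000000
[21+:7] len=-20 & 0x7f = 0x6c; word=0xed800000
[4+:17] prio=83516 & 0x1ffff = 0x1463c; word=0xed9463c0
[0+:4] seq=-7 & 0xf = 0x9; word=0xed9463c9
word = 0xed9463c9 → big-endian bytes:
  [0]=0xed  [1]=0x94  [2]=0x63  [3]=0xc9

ed 94 63 c9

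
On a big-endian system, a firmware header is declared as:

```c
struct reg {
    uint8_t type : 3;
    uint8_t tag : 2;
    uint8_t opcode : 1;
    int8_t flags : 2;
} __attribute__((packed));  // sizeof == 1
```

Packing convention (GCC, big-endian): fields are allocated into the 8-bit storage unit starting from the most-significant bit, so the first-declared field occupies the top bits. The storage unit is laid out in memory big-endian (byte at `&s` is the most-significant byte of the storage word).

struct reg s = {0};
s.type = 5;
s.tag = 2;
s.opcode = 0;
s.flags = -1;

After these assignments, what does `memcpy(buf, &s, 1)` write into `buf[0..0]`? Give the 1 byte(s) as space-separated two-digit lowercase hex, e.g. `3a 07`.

b3

[5+:3] type=5 & 0x7 = 0x5; word=0xa0
[3+:2] tag=2 & 0x3 = 0x2; word=0xb0
[2+:1] opcode=0 & 0x1 = 0x0; word=0xb0
[0+:2] flags=-1 & 0x3 = 0x3; word=0xb3
word = 0xb3 → big-endian bytes:
  [0]=0xb3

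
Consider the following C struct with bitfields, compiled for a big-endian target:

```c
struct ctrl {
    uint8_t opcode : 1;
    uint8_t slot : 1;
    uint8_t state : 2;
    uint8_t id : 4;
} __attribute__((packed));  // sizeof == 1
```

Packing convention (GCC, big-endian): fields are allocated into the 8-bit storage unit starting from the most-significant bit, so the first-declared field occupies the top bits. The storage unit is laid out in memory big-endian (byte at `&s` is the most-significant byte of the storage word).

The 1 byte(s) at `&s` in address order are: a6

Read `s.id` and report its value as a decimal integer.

6

[0]=0xa6 (big-endian) → word 0xa6
opcode [7+:1] = (word>>7) & 0x1 = 1
slot [6+:1] = (word>>6) & 0x1 = 0
state [4+:2] = (word>>4) & 0x3 = 2
id [0+:4] = (word>>0) & 0xf = 6  ←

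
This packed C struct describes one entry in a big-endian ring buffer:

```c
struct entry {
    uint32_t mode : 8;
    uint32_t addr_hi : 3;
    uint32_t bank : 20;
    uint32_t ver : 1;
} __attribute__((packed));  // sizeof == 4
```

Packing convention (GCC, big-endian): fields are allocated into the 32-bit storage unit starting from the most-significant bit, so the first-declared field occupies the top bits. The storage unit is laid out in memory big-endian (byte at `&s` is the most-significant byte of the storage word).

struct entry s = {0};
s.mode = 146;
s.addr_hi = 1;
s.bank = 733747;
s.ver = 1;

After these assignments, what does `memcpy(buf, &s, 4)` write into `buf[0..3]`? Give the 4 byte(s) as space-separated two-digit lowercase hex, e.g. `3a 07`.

92 36 64 67

[24+:8] mode=146 & 0xff = 0x92; word=0x92000000
[21+:3] addr_hi=1 & 0x7 = 0x1; word=0x92200000
[1+:20] bank=733747 & 0xfffff = 0xb3233; word=0x92366466
[0+:1] ver=1 & 0x1 = 0x1; word=0x92366467
word = 0x92366467 → big-endian bytes:
  [0]=0x92  [1]=0x36  [2]=0x64  [3]=0x67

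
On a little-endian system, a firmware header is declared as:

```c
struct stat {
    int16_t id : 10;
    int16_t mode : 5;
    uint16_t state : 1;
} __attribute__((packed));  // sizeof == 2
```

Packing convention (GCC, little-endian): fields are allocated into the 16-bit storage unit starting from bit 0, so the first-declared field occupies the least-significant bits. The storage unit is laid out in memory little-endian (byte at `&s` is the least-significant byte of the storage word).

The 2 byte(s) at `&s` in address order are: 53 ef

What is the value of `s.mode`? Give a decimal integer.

-5

[0]=0x53 [1]=0xef (little-endian) → word 0xef53
id [0+:10] = (word>>0) & 0x3ff = 851
mode [10+:5] = (word>>10) & 0x1f = 27  ←
state [15+:1] = (word>>15) & 0x1 = 1
mode signed 5b, MSB=1: 27 - 32 = -5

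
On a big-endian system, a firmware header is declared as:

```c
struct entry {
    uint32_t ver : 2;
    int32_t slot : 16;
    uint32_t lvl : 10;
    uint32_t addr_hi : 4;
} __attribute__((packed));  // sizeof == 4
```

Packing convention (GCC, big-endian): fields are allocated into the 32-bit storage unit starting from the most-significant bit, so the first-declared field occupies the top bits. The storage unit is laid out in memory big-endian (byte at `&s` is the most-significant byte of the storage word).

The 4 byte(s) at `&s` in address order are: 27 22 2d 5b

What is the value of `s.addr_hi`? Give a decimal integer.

[0]=0x27 [1]=0x22 [2]=0x2d [3]=0x5b (big-endian) → word 0x27222d5b
ver [30+:2] = (word>>30) & 0x3 = 0
slot [14+:16] = (word>>14) & 0xffff = 40072
lvl [4+:10] = (word>>4) & 0x3ff = 725
addr_hi [0+:4] = (word>>0) & 0xf = 11  ←

11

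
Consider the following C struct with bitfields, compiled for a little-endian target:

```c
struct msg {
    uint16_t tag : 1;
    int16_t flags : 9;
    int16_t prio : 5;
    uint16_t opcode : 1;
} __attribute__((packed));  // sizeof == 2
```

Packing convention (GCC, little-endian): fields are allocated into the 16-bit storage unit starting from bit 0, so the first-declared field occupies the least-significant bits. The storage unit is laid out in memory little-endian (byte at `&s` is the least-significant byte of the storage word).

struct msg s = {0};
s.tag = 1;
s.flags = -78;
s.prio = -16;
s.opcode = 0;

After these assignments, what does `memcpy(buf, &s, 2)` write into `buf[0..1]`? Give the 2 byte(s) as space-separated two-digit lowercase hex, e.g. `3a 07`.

65 43

tag (1b) val=1 bits=0x1 at bit 0: 0x0001
flags (9b) val=-78 bits=0x1b2 at bit 1: 0x0365
prio (5b) val=-16 bits=0x10 at bit 10: 0x4365
opcode (1b) val=0 bits=0x0 at bit 15: 0x4365
word = 0x4365 → little-endian bytes:
  [0]=0x65  [1]=0x43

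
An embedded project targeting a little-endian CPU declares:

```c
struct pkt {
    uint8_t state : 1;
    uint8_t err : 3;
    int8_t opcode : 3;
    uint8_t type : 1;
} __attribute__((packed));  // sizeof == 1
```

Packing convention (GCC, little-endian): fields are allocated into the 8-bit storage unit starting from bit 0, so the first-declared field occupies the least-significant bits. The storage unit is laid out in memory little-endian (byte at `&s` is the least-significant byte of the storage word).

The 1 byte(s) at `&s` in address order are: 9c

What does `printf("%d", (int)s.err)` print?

6

[0]=0x9c (little-endian) → word 0x9c
state:1 @ bit 0 → (0x9c>>0)&0x1 = 0x0
err:3 @ bit 1 → (0x9c>>1)&0x7 = 0x6  ←
opcode:3 @ bit 4 → (0x9c>>4)&0x7 = 0x1
type:1 @ bit 7 → (0x9c>>7)&0x1 = 0x1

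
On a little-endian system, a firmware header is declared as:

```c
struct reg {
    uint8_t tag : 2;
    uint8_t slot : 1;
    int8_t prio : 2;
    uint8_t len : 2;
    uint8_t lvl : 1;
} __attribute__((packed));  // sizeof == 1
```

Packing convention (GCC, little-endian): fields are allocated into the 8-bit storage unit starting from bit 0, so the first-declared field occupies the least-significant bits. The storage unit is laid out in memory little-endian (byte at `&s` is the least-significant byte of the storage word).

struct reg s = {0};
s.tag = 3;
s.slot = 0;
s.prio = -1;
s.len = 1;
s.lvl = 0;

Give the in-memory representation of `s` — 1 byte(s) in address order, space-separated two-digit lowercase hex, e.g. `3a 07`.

3b

[0+:2] tag=3 & 0x3 = 0x3; word=0x03
[2+:1] slot=0 & 0x1 = 0x0; word=0x03
[3+:2] prio=-1 & 0x3 = 0x3; word=0x1b
[5+:2] len=1 & 0x3 = 0x1; word=0x3b
[7+:1] lvl=0 & 0x1 = 0x0; word=0x3b
word = 0x3b → little-endian bytes:
  [0]=0x3b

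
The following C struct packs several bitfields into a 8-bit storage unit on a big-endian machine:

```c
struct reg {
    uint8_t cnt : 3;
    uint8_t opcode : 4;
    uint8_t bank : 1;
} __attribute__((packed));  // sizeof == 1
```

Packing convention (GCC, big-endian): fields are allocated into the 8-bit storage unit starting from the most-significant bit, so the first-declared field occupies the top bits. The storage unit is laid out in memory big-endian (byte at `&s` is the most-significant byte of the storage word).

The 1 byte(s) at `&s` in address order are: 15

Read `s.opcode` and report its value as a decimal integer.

[0]=0x15 (big-endian) → word 0x15
cnt:3 @ bit 5 → (0x15>>5)&0x7 = 0x0
opcode:4 @ bit 1 → (0x15>>1)&0xf = 0xa  ←
bank:1 @ bit 0 → (0x15>>0)&0x1 = 0x1

10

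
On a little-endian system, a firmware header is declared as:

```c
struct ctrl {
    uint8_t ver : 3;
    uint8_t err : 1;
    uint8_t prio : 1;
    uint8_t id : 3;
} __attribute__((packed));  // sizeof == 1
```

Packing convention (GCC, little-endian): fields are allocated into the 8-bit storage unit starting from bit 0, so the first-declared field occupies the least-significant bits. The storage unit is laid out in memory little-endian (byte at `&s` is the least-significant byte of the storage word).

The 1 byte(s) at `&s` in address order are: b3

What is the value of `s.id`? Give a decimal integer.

[0]=0xb3 (little-endian) → word 0xb3
ver [0+:3] = (word>>0) & 0x7 = 3
err [3+:1] = (word>>3) & 0x1 = 0
prio [4+:1] = (word>>4) & 0x1 = 1
id [5+:3] = (word>>5) & 0x7 = 5  ←

5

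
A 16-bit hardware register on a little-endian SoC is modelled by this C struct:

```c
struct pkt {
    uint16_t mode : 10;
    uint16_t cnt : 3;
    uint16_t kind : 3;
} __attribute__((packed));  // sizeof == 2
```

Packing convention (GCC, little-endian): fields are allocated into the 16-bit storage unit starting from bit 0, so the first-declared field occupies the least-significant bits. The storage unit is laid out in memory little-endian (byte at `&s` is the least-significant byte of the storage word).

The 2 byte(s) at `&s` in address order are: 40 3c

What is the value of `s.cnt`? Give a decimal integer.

[0]=0x40 [1]=0x3c (little-endian) → word 0x3c40
mode [0+:10] = (word>>0) & 0x3ff = 64
cnt [10+:3] = (word>>10) & 0x7 = 7  ←
kind [13+:3] = (word>>13) & 0x7 = 1

7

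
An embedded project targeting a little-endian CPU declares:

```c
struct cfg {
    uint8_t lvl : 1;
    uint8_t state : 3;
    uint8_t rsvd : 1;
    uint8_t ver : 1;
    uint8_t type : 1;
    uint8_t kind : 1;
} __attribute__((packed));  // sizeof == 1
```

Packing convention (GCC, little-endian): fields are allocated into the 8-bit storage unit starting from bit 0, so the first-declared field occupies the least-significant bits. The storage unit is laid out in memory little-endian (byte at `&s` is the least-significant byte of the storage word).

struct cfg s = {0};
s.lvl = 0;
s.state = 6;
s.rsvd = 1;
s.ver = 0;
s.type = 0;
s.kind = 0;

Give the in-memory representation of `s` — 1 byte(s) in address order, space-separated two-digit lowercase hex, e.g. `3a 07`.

[0+:1] lvl=0 & 0x1 = 0x0; word=0x00
[1+:3] state=6 & 0x7 = 0x6; word=0x0c
[4+:1] rsvd=1 & 0x1 = 0x1; word=0x1c
[5+:1] ver=0 & 0x1 = 0x0; word=0x1c
[6+:1] type=0 & 0x1 = 0x0; word=0x1c
[7+:1] kind=0 & 0x1 = 0x0; word=0x1c
word = 0x1c → little-endian bytes:
  [0]=0x1c

1c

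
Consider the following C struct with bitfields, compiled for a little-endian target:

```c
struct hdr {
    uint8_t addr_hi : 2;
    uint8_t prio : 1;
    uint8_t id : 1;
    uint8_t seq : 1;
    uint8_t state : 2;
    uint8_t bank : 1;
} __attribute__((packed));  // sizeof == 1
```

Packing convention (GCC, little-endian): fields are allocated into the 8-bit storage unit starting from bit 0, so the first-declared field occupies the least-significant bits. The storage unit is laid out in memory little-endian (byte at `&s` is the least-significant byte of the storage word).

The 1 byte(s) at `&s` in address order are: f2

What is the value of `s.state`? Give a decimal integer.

3

[0]=0xf2 (little-endian) → word 0xf2
addr_hi [0+:2] = (word>>0) & 0x3 = 2
prio [2+:1] = (word>>2) & 0x1 = 0
id [3+:1] = (word>>3) & 0x1 = 0
seq [4+:1] = (word>>4) & 0x1 = 1
state [5+:2] = (word>>5) & 0x3 = 3  ←
bank [7+:1] = (word>>7) & 0x1 = 1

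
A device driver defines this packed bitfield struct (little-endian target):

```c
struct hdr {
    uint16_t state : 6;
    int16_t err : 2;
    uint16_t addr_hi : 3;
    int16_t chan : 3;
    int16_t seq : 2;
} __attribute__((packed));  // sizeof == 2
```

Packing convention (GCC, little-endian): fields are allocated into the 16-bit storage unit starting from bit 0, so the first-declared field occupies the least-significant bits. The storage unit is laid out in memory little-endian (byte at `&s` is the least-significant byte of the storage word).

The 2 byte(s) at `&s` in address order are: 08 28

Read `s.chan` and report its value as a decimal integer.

-3

[0]=0x08 [1]=0x28 (little-endian) → word 0x2808
state:6 @ bit 0 → (0x2808>>0)&0x3f = 0x8
err:2 @ bit 6 → (0x2808>>6)&0x3 = 0x0
addr_hi:3 @ bit 8 → (0x2808>>8)&0x7 = 0x0
chan:3 @ bit 11 → (0x2808>>11)&0x7 = 0x5  ←
seq:2 @ bit 14 → (0x2808>>14)&0x3 = 0x0
chan signed 3b, MSB=1: 5 - 8 = -3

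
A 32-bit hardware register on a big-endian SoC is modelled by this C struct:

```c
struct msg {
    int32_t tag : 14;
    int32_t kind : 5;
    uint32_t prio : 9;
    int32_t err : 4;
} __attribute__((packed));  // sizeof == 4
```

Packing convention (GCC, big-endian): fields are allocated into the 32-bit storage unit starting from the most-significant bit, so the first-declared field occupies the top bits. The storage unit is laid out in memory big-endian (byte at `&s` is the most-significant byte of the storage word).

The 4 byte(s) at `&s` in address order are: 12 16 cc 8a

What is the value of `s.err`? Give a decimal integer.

-6

[0]=0x12 [1]=0x16 [2]=0xcc [3]=0x8a (big-endian) → word 0x1216cc8a
tag:14 @ bit 18 → (0x1216cc8a>>18)&0x3fff = 0x485
kind:5 @ bit 13 → (0x1216cc8a>>13)&0x1f = 0x16
prio:9 @ bit 4 → (0x1216cc8a>>4)&0x1ff = 0xc8
err:4 @ bit 0 → (0x1216cc8a>>0)&0xf = 0xa  ←
err signed 4b, MSB=1: 10 - 16 = -6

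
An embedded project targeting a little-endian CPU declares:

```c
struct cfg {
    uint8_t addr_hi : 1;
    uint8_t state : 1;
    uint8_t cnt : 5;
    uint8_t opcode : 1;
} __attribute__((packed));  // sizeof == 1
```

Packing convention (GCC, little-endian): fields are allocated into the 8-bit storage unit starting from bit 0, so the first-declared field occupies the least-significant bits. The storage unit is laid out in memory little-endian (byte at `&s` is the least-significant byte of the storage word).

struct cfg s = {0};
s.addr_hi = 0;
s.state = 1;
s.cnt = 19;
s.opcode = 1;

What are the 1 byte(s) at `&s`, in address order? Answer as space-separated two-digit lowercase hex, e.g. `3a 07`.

addr_hi (1b) val=0 bits=0x0 at bit 0: 0x00
state (1b) val=1 bits=0x1 at bit 1: 0x02
cnt (5b) val=19 bits=0x13 at bit 2: 0x4e
opcode (1b) val=1 bits=0x1 at bit 7: 0xce
word = 0xce → little-endian bytes:
  [0]=0xce

ce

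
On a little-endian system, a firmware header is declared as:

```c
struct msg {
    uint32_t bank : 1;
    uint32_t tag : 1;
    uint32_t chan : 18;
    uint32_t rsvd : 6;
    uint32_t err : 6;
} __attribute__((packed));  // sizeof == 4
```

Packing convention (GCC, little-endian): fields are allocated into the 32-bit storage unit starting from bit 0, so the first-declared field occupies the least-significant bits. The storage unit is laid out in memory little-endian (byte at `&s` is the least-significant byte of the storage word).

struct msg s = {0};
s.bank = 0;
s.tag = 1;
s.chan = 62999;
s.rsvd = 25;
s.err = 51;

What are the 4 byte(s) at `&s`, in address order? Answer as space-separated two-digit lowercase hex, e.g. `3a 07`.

bank (1b) val=0 bits=0x0 at bit 0: 0x00000000
tag (1b) val=1 bits=0x1 at bit 1: 0x00000002
chan (18b) val=62999 bits=0xf617 at bit 2: 0x0003d85e
rsvd (6b) val=25 bits=0x19 at bit 20: 0x0193d85e
err (6b) val=51 bits=0x33 at bit 26: 0xcd93d85e
word = 0xcd93d85e → little-endian bytes:
  [0]=0x5e  [1]=0xd8  [2]=0x93  [3]=0xcd

5e d8 93 cd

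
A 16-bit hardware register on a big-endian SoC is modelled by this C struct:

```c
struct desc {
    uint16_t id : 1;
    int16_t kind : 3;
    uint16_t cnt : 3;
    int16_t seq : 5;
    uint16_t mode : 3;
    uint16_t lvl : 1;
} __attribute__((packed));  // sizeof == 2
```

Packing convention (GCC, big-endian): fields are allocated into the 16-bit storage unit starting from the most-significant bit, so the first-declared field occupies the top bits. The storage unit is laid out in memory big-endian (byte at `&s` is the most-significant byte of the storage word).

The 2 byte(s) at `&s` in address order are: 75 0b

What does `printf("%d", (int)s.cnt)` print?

2

[0]=0x75 [1]=0x0b (big-endian) → word 0x750b
id:1 @ bit 15 → (0x750b>>15)&0x1 = 0x0
kind:3 @ bit 12 → (0x750b>>12)&0x7 = 0x7
cnt:3 @ bit 9 → (0x750b>>9)&0x7 = 0x2  ←
seq:5 @ bit 4 → (0x750b>>4)&0x1f = 0x10
mode:3 @ bit 1 → (0x750b>>1)&0x7 = 0x5
lvl:1 @ bit 0 → (0x750b>>0)&0x1 = 0x1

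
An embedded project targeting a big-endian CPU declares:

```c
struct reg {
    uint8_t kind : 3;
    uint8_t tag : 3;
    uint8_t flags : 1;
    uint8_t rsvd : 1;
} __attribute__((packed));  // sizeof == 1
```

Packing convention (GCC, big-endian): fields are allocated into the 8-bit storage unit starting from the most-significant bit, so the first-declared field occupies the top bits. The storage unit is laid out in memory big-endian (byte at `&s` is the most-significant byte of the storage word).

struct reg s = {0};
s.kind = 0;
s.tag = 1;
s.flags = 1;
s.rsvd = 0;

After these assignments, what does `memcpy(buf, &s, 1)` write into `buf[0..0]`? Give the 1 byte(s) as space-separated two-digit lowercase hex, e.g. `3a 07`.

[5+:3] kind=0 & 0x7 = 0x0; word=0x00
[2+:3] tag=1 & 0x7 = 0x1; word=0x04
[1+:1] flags=1 & 0x1 = 0x1; word=0x06
[0+:1] rsvd=0 & 0x1 = 0x0; word=0x06
word = 0x06 → big-endian bytes:
  [0]=0x06

06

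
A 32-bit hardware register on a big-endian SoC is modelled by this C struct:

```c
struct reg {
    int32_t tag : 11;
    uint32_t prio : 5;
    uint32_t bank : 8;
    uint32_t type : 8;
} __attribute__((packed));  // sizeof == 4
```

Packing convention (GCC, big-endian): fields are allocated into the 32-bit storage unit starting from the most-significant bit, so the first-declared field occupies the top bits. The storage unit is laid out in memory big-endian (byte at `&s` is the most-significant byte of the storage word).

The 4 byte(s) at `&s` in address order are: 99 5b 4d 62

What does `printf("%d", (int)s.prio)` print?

[0]=0x99 [1]=0x5b [2]=0x4d [3]=0x62 (big-endian) → word 0x995b4d62
tag:11 @ bit 21 → (0x995b4d62>>21)&0x7ff = 0x4ca
prio:5 @ bit 16 → (0x995b4d62>>16)&0x1f = 0x1b  ←
bank:8 @ bit 8 → (0x995b4d62>>8)&0xff = 0x4d
type:8 @ bit 0 → (0x995b4d62>>0)&0xff = 0x62

27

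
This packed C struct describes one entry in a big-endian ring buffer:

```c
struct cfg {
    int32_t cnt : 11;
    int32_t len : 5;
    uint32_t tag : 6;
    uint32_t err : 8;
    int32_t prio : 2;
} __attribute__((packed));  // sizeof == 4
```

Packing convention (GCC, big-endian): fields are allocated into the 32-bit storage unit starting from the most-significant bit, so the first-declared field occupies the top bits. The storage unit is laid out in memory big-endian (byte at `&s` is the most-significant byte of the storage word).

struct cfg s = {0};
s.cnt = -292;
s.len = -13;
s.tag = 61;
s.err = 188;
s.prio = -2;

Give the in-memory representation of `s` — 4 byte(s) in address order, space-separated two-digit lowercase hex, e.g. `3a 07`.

db 93 f6 f2

cnt (11b) val=-292 bits=0x6dc at bit 21: 0xdb800000
len (5b) val=-13 bits=0x13 at bit 16: 0xdb930000
tag (6b) val=61 bits=0x3d at bit 10: 0xdb93f400
err (8b) val=188 bits=0xbc at bit 2: 0xdb93f6f0
prio (2b) val=-2 bits=0x2 at bit 0: 0xdb93f6f2
word = 0xdb93f6f2 → big-endian bytes:
  [0]=0xdb  [1]=0x93  [2]=0xf6  [3]=0xf2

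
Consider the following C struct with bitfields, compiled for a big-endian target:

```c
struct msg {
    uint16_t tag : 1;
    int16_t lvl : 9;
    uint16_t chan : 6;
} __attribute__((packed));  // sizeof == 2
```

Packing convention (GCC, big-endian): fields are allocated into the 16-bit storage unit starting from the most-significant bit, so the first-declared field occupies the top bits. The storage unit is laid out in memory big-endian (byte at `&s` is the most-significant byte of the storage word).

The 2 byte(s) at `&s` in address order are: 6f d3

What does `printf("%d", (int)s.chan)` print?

19

[0]=0x6f [1]=0xd3 (big-endian) → word 0x6fd3
tag [15+:1] = (word>>15) & 0x1 = 0
lvl [6+:9] = (word>>6) & 0x1ff = 447
chan [0+:6] = (word>>0) & 0x3f = 19  ←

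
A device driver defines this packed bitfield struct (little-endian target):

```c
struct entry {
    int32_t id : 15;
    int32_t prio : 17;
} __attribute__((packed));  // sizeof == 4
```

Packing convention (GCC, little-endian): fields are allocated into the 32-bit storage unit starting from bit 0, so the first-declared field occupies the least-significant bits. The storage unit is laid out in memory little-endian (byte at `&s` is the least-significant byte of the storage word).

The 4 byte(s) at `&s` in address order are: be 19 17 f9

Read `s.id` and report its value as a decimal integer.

[0]=0xbe [1]=0x19 [2]=0x17 [3]=0xf9 (little-endian) → word 0xf91719be
id:15 @ bit 0 → (0xf91719be>>0)&0x7fff = 0x19be  ←
prio:17 @ bit 15 → (0xf91719be>>15)&0x1ffff = 0x1f22e
id signed 15b, MSB=0: value = 6590

6590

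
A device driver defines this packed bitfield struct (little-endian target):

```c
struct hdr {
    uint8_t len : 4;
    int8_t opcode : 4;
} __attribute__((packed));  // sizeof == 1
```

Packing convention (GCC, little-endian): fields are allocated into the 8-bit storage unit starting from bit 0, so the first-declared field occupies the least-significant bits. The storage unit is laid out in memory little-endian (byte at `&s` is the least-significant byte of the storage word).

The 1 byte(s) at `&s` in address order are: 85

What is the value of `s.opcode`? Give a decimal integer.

[0]=0x85 (little-endian) → word 0x85
len:4 @ bit 0 → (0x85>>0)&0xf = 0x5
opcode:4 @ bit 4 → (0x85>>4)&0xf = 0x8  ←
opcode signed 4b, MSB=1: 8 - 16 = -8

-8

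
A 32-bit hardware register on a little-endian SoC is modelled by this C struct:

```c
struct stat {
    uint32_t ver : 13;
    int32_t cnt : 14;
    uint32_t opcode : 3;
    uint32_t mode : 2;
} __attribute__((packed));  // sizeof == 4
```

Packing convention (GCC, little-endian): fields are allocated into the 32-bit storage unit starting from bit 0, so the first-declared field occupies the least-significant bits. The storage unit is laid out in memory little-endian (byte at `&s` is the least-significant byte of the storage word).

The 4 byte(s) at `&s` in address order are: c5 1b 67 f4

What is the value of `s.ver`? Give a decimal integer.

[0]=0xc5 [1]=0x1b [2]=0x67 [3]=0xf4 (little-endian) → word 0xf4671bc5
ver:13 @ bit 0 → (0xf4671bc5>>0)&0x1fff = 0x1bc5  ←
cnt:14 @ bit 13 → (0xf4671bc5>>13)&0x3fff = 0x2338
opcode:3 @ bit 27 → (0xf4671bc5>>27)&0x7 = 0x6
mode:2 @ bit 30 → (0xf4671bc5>>30)&0x3 = 0x3

7109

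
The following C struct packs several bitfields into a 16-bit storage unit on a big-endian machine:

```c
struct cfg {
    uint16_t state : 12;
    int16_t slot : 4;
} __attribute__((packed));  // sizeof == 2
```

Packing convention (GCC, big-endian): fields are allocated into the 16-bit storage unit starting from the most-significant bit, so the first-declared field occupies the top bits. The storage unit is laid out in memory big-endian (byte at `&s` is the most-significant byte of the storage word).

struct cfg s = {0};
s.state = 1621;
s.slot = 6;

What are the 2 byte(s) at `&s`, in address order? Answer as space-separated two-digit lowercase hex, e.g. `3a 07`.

state (12b) val=1621 bits=0x655 at bit 4: 0x6550
slot (4b) val=6 bits=0x6 at bit 0: 0x6556
word = 0x6556 → big-endian bytes:
  [0]=0x65  [1]=0x56

65 56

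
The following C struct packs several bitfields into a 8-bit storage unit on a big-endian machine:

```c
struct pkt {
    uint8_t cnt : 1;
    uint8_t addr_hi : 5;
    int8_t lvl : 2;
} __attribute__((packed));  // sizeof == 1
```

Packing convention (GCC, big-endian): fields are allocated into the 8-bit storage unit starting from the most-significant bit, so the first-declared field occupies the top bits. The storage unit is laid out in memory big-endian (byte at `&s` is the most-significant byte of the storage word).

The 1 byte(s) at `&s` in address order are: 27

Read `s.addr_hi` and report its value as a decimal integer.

9

[0]=0x27 (big-endian) → word 0x27
cnt [7+:1] = (word>>7) & 0x1 = 0
addr_hi [2+:5] = (word>>2) & 0x1f = 9  ←
lvl [0+:2] = (word>>0) & 0x3 = 3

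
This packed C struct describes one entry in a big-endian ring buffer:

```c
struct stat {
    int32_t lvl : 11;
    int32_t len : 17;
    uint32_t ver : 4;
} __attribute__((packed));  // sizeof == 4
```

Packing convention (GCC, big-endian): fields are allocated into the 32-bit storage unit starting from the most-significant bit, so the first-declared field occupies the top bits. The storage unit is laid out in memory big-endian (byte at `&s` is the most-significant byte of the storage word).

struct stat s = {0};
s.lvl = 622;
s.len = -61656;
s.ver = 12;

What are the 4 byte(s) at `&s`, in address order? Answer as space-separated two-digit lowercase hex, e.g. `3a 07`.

4d d0 f2 8c

lvl:11 = 622 → 0x26e << 21 → word 0x4dc00000
len:17 = -61656 → 0x10f28 << 4 → word 0x4dd0f280
ver:4 = 12 → 0xc << 0 → word 0x4dd0f28c
word = 0x4dd0f28c → big-endian bytes:
  [0]=0x4d  [1]=0xd0  [2]=0xf2  [3]=0x8c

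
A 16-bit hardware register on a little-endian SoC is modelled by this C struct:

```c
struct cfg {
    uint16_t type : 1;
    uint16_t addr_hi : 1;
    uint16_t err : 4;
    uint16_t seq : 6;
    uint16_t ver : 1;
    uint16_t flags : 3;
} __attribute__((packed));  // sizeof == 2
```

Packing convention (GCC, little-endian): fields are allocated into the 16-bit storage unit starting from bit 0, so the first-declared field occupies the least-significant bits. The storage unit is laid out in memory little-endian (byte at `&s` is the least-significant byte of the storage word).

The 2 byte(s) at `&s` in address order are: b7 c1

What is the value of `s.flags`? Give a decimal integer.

6

[0]=0xb7 [1]=0xc1 (little-endian) → word 0xc1b7
type:1 @ bit 0 → (0xc1b7>>0)&0x1 = 0x1
addr_hi:1 @ bit 1 → (0xc1b7>>1)&0x1 = 0x1
err:4 @ bit 2 → (0xc1b7>>2)&0xf = 0xd
seq:6 @ bit 6 → (0xc1b7>>6)&0x3f = 0x6
ver:1 @ bit 12 → (0xc1b7>>12)&0x1 = 0x0
flags:3 @ bit 13 → (0xc1b7>>13)&0x7 = 0x6  ←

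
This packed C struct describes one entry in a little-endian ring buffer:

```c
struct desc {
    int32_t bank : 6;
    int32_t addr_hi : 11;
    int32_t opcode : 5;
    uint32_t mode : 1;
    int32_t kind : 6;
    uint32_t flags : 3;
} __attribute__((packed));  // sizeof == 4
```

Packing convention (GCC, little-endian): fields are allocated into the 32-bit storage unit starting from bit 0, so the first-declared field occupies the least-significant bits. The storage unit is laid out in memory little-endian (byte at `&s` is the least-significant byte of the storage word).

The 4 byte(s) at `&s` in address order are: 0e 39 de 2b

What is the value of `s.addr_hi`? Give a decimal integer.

[0]=0x0e [1]=0x39 [2]=0xde [3]=0x2b (little-endian) → word 0x2bde390e
bank:6 @ bit 0 → (0x2bde390e>>0)&0x3f = 0xe
addr_hi:11 @ bit 6 → (0x2bde390e>>6)&0x7ff = 0xe4  ←
opcode:5 @ bit 17 → (0x2bde390e>>17)&0x1f = 0xf
mode:1 @ bit 22 → (0x2bde390e>>22)&0x1 = 0x1
kind:6 @ bit 23 → (0x2bde390e>>23)&0x3f = 0x17
flags:3 @ bit 29 → (0x2bde390e>>29)&0x7 = 0x1
addr_hi signed 11b, MSB=0: value = 228

228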